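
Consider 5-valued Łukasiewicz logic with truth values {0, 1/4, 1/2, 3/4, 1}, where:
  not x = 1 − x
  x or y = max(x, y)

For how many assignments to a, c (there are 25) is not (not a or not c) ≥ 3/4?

value 1: 1 assignment (counts)
value 3/4: 3 assignments (counts)
value 1/2: 5 assignments
value 1/4: 7 assignments
value 0: 9 assignments
So 4 of the 25 assignments meet the threshold.

4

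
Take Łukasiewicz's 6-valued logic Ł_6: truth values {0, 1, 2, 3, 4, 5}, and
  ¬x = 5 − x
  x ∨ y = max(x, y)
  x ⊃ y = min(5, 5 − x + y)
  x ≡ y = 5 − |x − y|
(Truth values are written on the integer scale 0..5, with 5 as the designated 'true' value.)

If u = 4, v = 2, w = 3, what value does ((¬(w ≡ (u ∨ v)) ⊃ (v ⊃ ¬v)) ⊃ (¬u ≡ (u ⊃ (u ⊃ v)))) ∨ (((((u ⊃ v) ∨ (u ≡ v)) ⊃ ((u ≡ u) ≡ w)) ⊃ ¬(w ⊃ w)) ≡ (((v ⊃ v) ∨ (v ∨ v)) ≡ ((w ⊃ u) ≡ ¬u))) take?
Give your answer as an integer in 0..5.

4

u ∨ v = 4 ∨ 2 = 4
w ≡ (u ∨ v) = 3 ≡ 4 = 4
¬(w ≡ (u ∨ v)) = ¬4 = 1
¬v = ¬2 = 3
v ⊃ ¬v = 2 ⊃ 3 = 5
¬(w ≡ (u ∨ v)) ⊃ (v ⊃ ¬v) = 1 ⊃ 5 = 5
¬u = ¬4 = 1
u ⊃ v = 4 ⊃ 2 = 3
u ⊃ (u ⊃ v) = 4 ⊃ 3 = 4
¬u ≡ (u ⊃ (u ⊃ v)) = 1 ≡ 4 = 2
(¬(w ≡ (u ∨ v)) ⊃ (v ⊃ ¬v)) ⊃ (¬u ≡ (u ⊃ (u ⊃ v))) = 5 ⊃ 2 = 2
u ⊃ v = 4 ⊃ 2 = 3
u ≡ v = 4 ≡ 2 = 3
(u ⊃ v) ∨ (u ≡ v) = 3 ∨ 3 = 3
u ≡ u = 4 ≡ 4 = 5
(u ≡ u) ≡ w = 5 ≡ 3 = 3
((u ⊃ v) ∨ (u ≡ v)) ⊃ ((u ≡ u) ≡ w) = 3 ⊃ 3 = 5
w ⊃ w = 3 ⊃ 3 = 5
¬(w ⊃ w) = ¬5 = 0
(((u ⊃ v) ∨ (u ≡ v)) ⊃ ((u ≡ u) ≡ w)) ⊃ ¬(w ⊃ w) = 5 ⊃ 0 = 0
v ⊃ v = 2 ⊃ 2 = 5
v ∨ v = 2 ∨ 2 = 2
(v ⊃ v) ∨ (v ∨ v) = 5 ∨ 2 = 5
w ⊃ u = 3 ⊃ 4 = 5
¬u = ¬4 = 1
(w ⊃ u) ≡ ¬u = 5 ≡ 1 = 1
((v ⊃ v) ∨ (v ∨ v)) ≡ ((w ⊃ u) ≡ ¬u) = 5 ≡ 1 = 1
((((u ⊃ v) ∨ (u ≡ v)) ⊃ ((u ≡ u) ≡ w)) ⊃ ¬(w ⊃ w)) ≡ (((v ⊃ v) ∨ (v ∨ v)) ≡ ((w ⊃ u) ≡ ¬u)) = 0 ≡ 1 = 4
((¬(w ≡ (u ∨ v)) ⊃ (v ⊃ ¬v)) ⊃ (¬u ≡ (u ⊃ (u ⊃ v)))) ∨ (((((u ⊃ v) ∨ (u ≡ v)) ⊃ ((u ≡ u) ≡ w)) ⊃ ¬(w ⊃ w)) ≡ (((v ⊃ v) ∨ (v ∨ v)) ≡ ((w ⊃ u) ≡ ¬u))) = 2 ∨ 4 = 4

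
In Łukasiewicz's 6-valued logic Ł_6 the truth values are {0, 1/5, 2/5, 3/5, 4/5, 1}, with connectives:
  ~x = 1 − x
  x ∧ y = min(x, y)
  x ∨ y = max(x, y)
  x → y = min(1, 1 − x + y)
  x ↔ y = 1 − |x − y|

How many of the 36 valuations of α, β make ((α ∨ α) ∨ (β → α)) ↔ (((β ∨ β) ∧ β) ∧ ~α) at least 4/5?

7

value 1: 2 assignments (counts)
value 4/5: 5 assignments (counts)
value 3/5: 3 assignments
value 2/5: 7 assignments
value 1/5: 7 assignments
value 0: 12 assignments
So 7 of the 36 assignments meet the threshold.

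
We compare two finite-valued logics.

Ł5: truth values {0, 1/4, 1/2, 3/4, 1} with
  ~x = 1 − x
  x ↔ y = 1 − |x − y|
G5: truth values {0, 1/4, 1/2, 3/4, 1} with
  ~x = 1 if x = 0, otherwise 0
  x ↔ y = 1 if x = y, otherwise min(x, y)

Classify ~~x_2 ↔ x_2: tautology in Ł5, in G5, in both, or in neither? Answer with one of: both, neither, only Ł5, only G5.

In Ł5: every assignment gives 1 — tautology.
In G5: at x_2 = 1/4 the value is 1/4 — not a tautology.

only Ł5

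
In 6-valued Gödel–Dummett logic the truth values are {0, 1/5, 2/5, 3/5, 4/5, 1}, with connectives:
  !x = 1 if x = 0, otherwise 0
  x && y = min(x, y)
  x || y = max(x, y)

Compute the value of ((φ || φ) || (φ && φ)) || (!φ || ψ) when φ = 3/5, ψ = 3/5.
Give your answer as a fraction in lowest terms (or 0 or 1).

3/5

φ || φ = 3/5 || 3/5 = 3/5
φ && φ = 3/5 && 3/5 = 3/5
(φ || φ) || (φ && φ) = 3/5 || 3/5 = 3/5
!φ = !3/5 = 0
!φ || ψ = 0 || 3/5 = 3/5
((φ || φ) || (φ && φ)) || (!φ || ψ) = 3/5 || 3/5 = 3/5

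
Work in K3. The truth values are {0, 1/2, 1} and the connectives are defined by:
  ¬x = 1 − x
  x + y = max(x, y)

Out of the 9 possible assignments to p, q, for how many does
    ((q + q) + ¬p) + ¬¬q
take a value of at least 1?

p = 0, q = 0 ↦ 1  ≥
p = 0, q = 1/2 ↦ 1  ≥
p = 0, q = 1 ↦ 1  ≥
p = 1/2, q = 0 ↦ 1/2  <
p = 1/2, q = 1/2 ↦ 1/2  <
p = 1/2, q = 1 ↦ 1  ≥
p = 1, q = 0 ↦ 0  <
p = 1, q = 1/2 ↦ 1/2  <
p = 1, q = 1 ↦ 1  ≥
So 5 of the 9 assignments meet the threshold.

5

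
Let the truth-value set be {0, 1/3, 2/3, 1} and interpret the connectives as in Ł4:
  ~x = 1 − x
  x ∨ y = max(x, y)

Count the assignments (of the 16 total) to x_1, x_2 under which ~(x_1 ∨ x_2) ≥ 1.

x_1 = 0, x_2 = 0 ↦ 1  ≥
x_1 = 0, x_2 = 1/3 ↦ 2/3  <
x_1 = 0, x_2 = 2/3 ↦ 1/3  <
x_1 = 0, x_2 = 1 ↦ 0  <
x_1 = 1/3, x_2 = 0 ↦ 2/3  <
x_1 = 1/3, x_2 = 1/3 ↦ 2/3  <
x_1 = 1/3, x_2 = 2/3 ↦ 1/3  <
x_1 = 1/3, x_2 = 1 ↦ 0  <
x_1 = 2/3, x_2 = 0 ↦ 1/3  <
x_1 = 2/3, x_2 = 1/3 ↦ 1/3  <
x_1 = 2/3, x_2 = 2/3 ↦ 1/3  <
x_1 = 2/3, x_2 = 1 ↦ 0  <
x_1 = 1, x_2 = 0 ↦ 0  <
x_1 = 1, x_2 = 1/3 ↦ 0  <
x_1 = 1, x_2 = 2/3 ↦ 0  <
x_1 = 1, x_2 = 1 ↦ 0  <
So 1 of the 16 assignments meets the threshold.

1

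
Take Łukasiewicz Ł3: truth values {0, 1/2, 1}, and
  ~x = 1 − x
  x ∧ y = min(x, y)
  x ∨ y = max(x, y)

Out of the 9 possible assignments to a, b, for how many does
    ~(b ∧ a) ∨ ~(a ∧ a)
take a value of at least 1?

5

a = 0, b = 0 ↦ 1  ≥
a = 0, b = 1/2 ↦ 1  ≥
a = 0, b = 1 ↦ 1  ≥
a = 1/2, b = 0 ↦ 1  ≥
a = 1/2, b = 1/2 ↦ 1/2  <
a = 1/2, b = 1 ↦ 1/2  <
a = 1, b = 0 ↦ 1  ≥
a = 1, b = 1/2 ↦ 1/2  <
a = 1, b = 1 ↦ 0  <
So 5 of the 9 assignments meet the threshold.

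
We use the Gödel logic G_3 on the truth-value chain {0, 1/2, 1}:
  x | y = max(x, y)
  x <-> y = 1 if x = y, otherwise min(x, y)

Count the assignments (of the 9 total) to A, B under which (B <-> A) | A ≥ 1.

A = 0, B = 0 ↦ 1  ≥
A = 0, B = 1/2 ↦ 0  <
A = 0, B = 1 ↦ 0  <
A = 1/2, B = 0 ↦ 1/2  <
A = 1/2, B = 1/2 ↦ 1  ≥
A = 1/2, B = 1 ↦ 1/2  <
A = 1, B = 0 ↦ 1  ≥
A = 1, B = 1/2 ↦ 1  ≥
A = 1, B = 1 ↦ 1  ≥
So 5 of the 9 assignments meet the threshold.

5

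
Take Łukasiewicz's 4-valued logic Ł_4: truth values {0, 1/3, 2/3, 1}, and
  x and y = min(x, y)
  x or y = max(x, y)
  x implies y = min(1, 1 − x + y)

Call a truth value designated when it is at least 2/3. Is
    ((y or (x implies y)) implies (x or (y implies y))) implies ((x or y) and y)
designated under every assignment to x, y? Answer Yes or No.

Counterexample: take x = 0, y = 0.
x implies y = 0 implies 0 = 1
y or (x implies y) = 0 or 1 = 1
y implies y = 0 implies 0 = 1
x or (y implies y) = 0 or 1 = 1
(y or (x implies y)) implies (x or (y implies y)) = 1 implies 1 = 1
x or y = 0 or 0 = 0
(x or y) and y = 0 and 0 = 0
((y or (x implies y)) implies (x or (y implies y))) implies ((x or y) and y) = 1 implies 0 = 0
This gives 0, which is below 2/3.

No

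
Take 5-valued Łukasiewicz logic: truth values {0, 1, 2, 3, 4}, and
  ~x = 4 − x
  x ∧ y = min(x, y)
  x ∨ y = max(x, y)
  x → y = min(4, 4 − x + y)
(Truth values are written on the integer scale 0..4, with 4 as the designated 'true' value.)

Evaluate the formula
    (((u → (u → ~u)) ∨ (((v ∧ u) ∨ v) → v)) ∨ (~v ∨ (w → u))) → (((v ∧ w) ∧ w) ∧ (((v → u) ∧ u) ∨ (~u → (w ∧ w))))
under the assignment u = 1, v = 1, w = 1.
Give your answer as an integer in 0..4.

~u = ~1 = 3
u → ~u = 1 → 3 = 4
u → (u → ~u) = 1 → 4 = 4
v ∧ u = 1 ∧ 1 = 1
(v ∧ u) ∨ v = 1 ∨ 1 = 1
((v ∧ u) ∨ v) → v = 1 → 1 = 4
(u → (u → ~u)) ∨ (((v ∧ u) ∨ v) → v) = 4 ∨ 4 = 4
~v = ~1 = 3
w → u = 1 → 1 = 4
~v ∨ (w → u) = 3 ∨ 4 = 4
((u → (u → ~u)) ∨ (((v ∧ u) ∨ v) → v)) ∨ (~v ∨ (w → u)) = 4 ∨ 4 = 4
v ∧ w = 1 ∧ 1 = 1
(v ∧ w) ∧ w = 1 ∧ 1 = 1
v → u = 1 → 1 = 4
(v → u) ∧ u = 4 ∧ 1 = 1
~u = ~1 = 3
w ∧ w = 1 ∧ 1 = 1
~u → (w ∧ w) = 3 → 1 = 2
((v → u) ∧ u) ∨ (~u → (w ∧ w)) = 1 ∨ 2 = 2
((v ∧ w) ∧ w) ∧ (((v → u) ∧ u) ∨ (~u → (w ∧ w))) = 1 ∧ 2 = 1
(((u → (u → ~u)) ∨ (((v ∧ u) ∨ v) → v)) ∨ (~v ∨ (w → u))) → (((v ∧ w) ∧ w) ∧ (((v → u) ∧ u) ∨ (~u → (w ∧ w)))) = 4 → 1 = 1

1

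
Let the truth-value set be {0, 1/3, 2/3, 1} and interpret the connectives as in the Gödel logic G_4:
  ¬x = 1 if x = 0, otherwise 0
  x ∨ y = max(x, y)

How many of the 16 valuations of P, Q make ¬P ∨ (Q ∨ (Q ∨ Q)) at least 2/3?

10

P = 0, Q = 0 ↦ 1  ≥
P = 0, Q = 1/3 ↦ 1  ≥
P = 0, Q = 2/3 ↦ 1  ≥
P = 0, Q = 1 ↦ 1  ≥
P = 1/3, Q = 0 ↦ 0  <
P = 1/3, Q = 1/3 ↦ 1/3  <
P = 1/3, Q = 2/3 ↦ 2/3  ≥
P = 1/3, Q = 1 ↦ 1  ≥
P = 2/3, Q = 0 ↦ 0  <
P = 2/3, Q = 1/3 ↦ 1/3  <
P = 2/3, Q = 2/3 ↦ 2/3  ≥
P = 2/3, Q = 1 ↦ 1  ≥
P = 1, Q = 0 ↦ 0  <
P = 1, Q = 1/3 ↦ 1/3  <
P = 1, Q = 2/3 ↦ 2/3  ≥
P = 1, Q = 1 ↦ 1  ≥
So 10 of the 16 assignments meet the threshold.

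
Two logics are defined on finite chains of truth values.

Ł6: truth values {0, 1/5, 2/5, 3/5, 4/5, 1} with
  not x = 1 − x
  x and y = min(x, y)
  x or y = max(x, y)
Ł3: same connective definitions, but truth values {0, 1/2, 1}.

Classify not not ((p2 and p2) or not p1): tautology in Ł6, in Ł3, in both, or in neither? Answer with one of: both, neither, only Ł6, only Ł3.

In Ł6: at p1 = 1/5, p2 = 0 the value is 4/5 — not a tautology.
In Ł3: at p1 = 1/2, p2 = 0 the value is 1/2 — not a tautology.

neither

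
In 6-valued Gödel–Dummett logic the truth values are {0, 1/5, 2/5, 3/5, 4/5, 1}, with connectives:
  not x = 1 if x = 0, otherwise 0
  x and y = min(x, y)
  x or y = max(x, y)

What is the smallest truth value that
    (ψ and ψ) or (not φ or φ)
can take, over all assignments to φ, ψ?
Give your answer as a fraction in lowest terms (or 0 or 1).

1/5

Take φ = 1/5, ψ = 0:
ψ and ψ = 0 and 0 = 0
not φ = not 1/5 = 0
not φ or φ = 0 or 1/5 = 1/5
(ψ and ψ) or (not φ or φ) = 0 or 1/5 = 1/5
No assignment yields a value below 1/5, so this is the minimum.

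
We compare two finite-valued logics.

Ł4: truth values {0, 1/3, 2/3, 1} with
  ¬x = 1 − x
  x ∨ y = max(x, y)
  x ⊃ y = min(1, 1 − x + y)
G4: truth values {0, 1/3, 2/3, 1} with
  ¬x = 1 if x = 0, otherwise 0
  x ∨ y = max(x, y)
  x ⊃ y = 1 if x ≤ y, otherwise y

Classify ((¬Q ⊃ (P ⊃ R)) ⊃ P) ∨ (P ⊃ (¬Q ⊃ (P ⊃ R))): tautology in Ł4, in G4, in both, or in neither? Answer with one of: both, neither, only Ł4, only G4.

both

In Ł4: every assignment gives 1 — tautology.
In G4: every assignment gives 1 — tautology.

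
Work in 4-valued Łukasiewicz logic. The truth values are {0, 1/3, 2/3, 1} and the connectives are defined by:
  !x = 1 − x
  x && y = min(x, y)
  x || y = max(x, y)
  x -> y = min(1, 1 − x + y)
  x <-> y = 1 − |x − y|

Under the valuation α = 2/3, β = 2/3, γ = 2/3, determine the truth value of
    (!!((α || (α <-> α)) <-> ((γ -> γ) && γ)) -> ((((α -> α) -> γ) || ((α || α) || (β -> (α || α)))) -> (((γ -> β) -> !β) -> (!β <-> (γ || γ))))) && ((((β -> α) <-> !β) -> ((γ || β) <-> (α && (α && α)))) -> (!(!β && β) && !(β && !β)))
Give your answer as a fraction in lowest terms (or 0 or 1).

2/3

α <-> α = 2/3 <-> 2/3 = 1
α || (α <-> α) = 2/3 || 1 = 1
γ -> γ = 2/3 -> 2/3 = 1
(γ -> γ) && γ = 1 && 2/3 = 2/3
(α || (α <-> α)) <-> ((γ -> γ) && γ) = 1 <-> 2/3 = 2/3
!((α || (α <-> α)) <-> ((γ -> γ) && γ)) = !2/3 = 1/3
!!((α || (α <-> α)) <-> ((γ -> γ) && γ)) = !1/3 = 2/3
α -> α = 2/3 -> 2/3 = 1
(α -> α) -> γ = 1 -> 2/3 = 2/3
α || α = 2/3 || 2/3 = 2/3
α || α = 2/3 || 2/3 = 2/3
β -> (α || α) = 2/3 -> 2/3 = 1
(α || α) || (β -> (α || α)) = 2/3 || 1 = 1
((α -> α) -> γ) || ((α || α) || (β -> (α || α))) = 2/3 || 1 = 1
γ -> β = 2/3 -> 2/3 = 1
!β = !2/3 = 1/3
(γ -> β) -> !β = 1 -> 1/3 = 1/3
!β = !2/3 = 1/3
γ || γ = 2/3 || 2/3 = 2/3
!β <-> (γ || γ) = 1/3 <-> 2/3 = 2/3
((γ -> β) -> !β) -> (!β <-> (γ || γ)) = 1/3 -> 2/3 = 1
(((α -> α) -> γ) || ((α || α) || (β -> (α || α)))) -> (((γ -> β) -> !β) -> (!β <-> (γ || γ))) = 1 -> 1 = 1
!!((α || (α <-> α)) <-> ((γ -> γ) && γ)) -> ((((α -> α) -> γ) || ((α || α) || (β -> (α || α)))) -> (((γ -> β) -> !β) -> (!β <-> (γ || γ)))) = 2/3 -> 1 = 1
β -> α = 2/3 -> 2/3 = 1
!β = !2/3 = 1/3
(β -> α) <-> !β = 1 <-> 1/3 = 1/3
γ || β = 2/3 || 2/3 = 2/3
α && α = 2/3 && 2/3 = 2/3
α && (α && α) = 2/3 && 2/3 = 2/3
(γ || β) <-> (α && (α && α)) = 2/3 <-> 2/3 = 1
((β -> α) <-> !β) -> ((γ || β) <-> (α && (α && α))) = 1/3 -> 1 = 1
!β = !2/3 = 1/3
!β && β = 1/3 && 2/3 = 1/3
!(!β && β) = !1/3 = 2/3
!β = !2/3 = 1/3
β && !β = 2/3 && 1/3 = 1/3
!(β && !β) = !1/3 = 2/3
!(!β && β) && !(β && !β) = 2/3 && 2/3 = 2/3
(((β -> α) <-> !β) -> ((γ || β) <-> (α && (α && α)))) -> (!(!β && β) && !(β && !β)) = 1 -> 2/3 = 2/3
(!!((α || (α <-> α)) <-> ((γ -> γ) && γ)) -> ((((α -> α) -> γ) || ((α || α) || (β -> (α || α)))) -> (((γ -> β) -> !β) -> (!β <-> (γ || γ))))) && ((((β -> α) <-> !β) -> ((γ || β) <-> (α && (α && α)))) -> (!(!β && β) && !(β && !β))) = 1 && 2/3 = 2/3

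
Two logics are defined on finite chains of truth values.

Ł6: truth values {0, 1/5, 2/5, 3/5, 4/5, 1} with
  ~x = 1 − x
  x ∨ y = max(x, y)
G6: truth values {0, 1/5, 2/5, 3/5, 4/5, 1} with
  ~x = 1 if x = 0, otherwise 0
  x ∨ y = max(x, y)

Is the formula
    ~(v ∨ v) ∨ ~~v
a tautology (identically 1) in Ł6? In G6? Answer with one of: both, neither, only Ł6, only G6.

only G6

In Ł6: at v = 1/5 the value is 4/5 — not a tautology.
In G6: every assignment gives 1 — tautology.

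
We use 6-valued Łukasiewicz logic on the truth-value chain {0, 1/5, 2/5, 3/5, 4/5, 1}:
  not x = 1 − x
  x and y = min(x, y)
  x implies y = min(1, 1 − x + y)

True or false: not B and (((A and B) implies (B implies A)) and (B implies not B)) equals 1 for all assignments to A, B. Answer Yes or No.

Counterexample: take A = 0, B = 1/5.
not B = not 1/5 = 4/5
A and B = 0 and 1/5 = 0
B implies A = 1/5 implies 0 = 4/5
(A and B) implies (B implies A) = 0 implies 4/5 = 1
not B = not 1/5 = 4/5
B implies not B = 1/5 implies 4/5 = 1
((A and B) implies (B implies A)) and (B implies not B) = 1 and 1 = 1
not B and (((A and B) implies (B implies A)) and (B implies not B)) = 4/5 and 1 = 4/5
This gives 4/5 ≠ 1.

No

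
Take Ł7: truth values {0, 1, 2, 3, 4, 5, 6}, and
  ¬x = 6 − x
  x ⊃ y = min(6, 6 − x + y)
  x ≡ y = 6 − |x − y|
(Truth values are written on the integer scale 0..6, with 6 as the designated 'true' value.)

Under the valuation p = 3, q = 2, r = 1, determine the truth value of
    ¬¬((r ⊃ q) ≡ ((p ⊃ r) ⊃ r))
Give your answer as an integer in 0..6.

3

r ⊃ q = 1 ⊃ 2 = 6
p ⊃ r = 3 ⊃ 1 = 4
(p ⊃ r) ⊃ r = 4 ⊃ 1 = 3
(r ⊃ q) ≡ ((p ⊃ r) ⊃ r) = 6 ≡ 3 = 3
¬((r ⊃ q) ≡ ((p ⊃ r) ⊃ r)) = ¬3 = 3
¬¬((r ⊃ q) ≡ ((p ⊃ r) ⊃ r)) = ¬3 = 3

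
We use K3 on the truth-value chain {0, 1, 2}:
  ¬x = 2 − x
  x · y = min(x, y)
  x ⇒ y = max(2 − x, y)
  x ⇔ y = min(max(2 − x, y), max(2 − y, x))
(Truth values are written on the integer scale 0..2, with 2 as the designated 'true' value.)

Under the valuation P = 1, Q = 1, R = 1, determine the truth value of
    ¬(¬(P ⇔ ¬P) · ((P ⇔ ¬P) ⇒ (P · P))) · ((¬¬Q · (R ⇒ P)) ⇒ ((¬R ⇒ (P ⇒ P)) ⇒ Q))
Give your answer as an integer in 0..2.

¬P = ¬1 = 1
P ⇔ ¬P = 1 ⇔ 1 = 1
¬(P ⇔ ¬P) = ¬1 = 1
¬P = ¬1 = 1
P ⇔ ¬P = 1 ⇔ 1 = 1
P · P = 1 · 1 = 1
(P ⇔ ¬P) ⇒ (P · P) = 1 ⇒ 1 = 1
¬(P ⇔ ¬P) · ((P ⇔ ¬P) ⇒ (P · P)) = 1 · 1 = 1
¬(¬(P ⇔ ¬P) · ((P ⇔ ¬P) ⇒ (P · P))) = ¬1 = 1
¬Q = ¬1 = 1
¬¬Q = ¬1 = 1
R ⇒ P = 1 ⇒ 1 = 1
¬¬Q · (R ⇒ P) = 1 · 1 = 1
¬R = ¬1 = 1
P ⇒ P = 1 ⇒ 1 = 1
¬R ⇒ (P ⇒ P) = 1 ⇒ 1 = 1
(¬R ⇒ (P ⇒ P)) ⇒ Q = 1 ⇒ 1 = 1
(¬¬Q · (R ⇒ P)) ⇒ ((¬R ⇒ (P ⇒ P)) ⇒ Q) = 1 ⇒ 1 = 1
¬(¬(P ⇔ ¬P) · ((P ⇔ ¬P) ⇒ (P · P))) · ((¬¬Q · (R ⇒ P)) ⇒ ((¬R ⇒ (P ⇒ P)) ⇒ Q)) = 1 · 1 = 1

1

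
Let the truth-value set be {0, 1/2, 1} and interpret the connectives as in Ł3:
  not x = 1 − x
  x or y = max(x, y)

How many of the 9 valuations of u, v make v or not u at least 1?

u = 0, v = 0 ↦ 1  ≥
u = 0, v = 1/2 ↦ 1  ≥
u = 0, v = 1 ↦ 1  ≥
u = 1/2, v = 0 ↦ 1/2  <
u = 1/2, v = 1/2 ↦ 1/2  <
u = 1/2, v = 1 ↦ 1  ≥
u = 1, v = 0 ↦ 0  <
u = 1, v = 1/2 ↦ 1/2  <
u = 1, v = 1 ↦ 1  ≥
So 5 of the 9 assignments meet the threshold.

5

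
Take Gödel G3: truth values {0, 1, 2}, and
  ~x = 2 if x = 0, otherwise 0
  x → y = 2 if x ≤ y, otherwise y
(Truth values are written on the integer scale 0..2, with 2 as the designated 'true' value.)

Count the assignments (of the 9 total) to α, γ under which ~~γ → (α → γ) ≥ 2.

α = 0, γ = 0 ↦ 2  ≥
α = 0, γ = 1 ↦ 2  ≥
α = 0, γ = 2 ↦ 2  ≥
α = 1, γ = 0 ↦ 2  ≥
α = 1, γ = 1 ↦ 2  ≥
α = 1, γ = 2 ↦ 2  ≥
α = 2, γ = 0 ↦ 2  ≥
α = 2, γ = 1 ↦ 1  <
α = 2, γ = 2 ↦ 2  ≥
So 8 of the 9 assignments meet the threshold.

8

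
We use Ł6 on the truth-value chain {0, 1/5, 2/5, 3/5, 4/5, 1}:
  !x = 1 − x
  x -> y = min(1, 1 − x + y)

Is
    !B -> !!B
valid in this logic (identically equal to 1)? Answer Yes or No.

Counterexample: take B = 0.
!B = !0 = 1
!B = !0 = 1
!!B = !1 = 0
!B -> !!B = 1 -> 0 = 0
This gives 0 ≠ 1.

No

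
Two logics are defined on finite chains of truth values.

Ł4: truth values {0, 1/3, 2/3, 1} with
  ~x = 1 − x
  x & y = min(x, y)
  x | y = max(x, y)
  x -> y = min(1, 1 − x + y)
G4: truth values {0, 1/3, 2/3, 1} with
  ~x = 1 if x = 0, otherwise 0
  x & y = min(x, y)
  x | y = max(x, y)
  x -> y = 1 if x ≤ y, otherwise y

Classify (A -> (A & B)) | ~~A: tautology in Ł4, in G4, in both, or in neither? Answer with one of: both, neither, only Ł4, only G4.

only G4

In Ł4: at A = 1/3, B = 0 the value is 2/3 — not a tautology.
In G4: every assignment gives 1 — tautology.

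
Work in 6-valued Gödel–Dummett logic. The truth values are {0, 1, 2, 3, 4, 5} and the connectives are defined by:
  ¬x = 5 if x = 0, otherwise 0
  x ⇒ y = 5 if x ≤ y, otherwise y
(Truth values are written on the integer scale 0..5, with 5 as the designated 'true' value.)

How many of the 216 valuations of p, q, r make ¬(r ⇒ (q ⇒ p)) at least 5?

25

value 5: 25 assignments (counts)
value 0: 191 assignments
So 25 of the 216 assignments meet the threshold.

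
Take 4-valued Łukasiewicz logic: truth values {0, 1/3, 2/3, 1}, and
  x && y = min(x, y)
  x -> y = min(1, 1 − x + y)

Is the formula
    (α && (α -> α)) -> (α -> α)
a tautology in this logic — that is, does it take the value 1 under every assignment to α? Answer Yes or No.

Yes

α = 0 ↦ 1
α = 1/3 ↦ 1
α = 2/3 ↦ 1
α = 1 ↦ 1
Every assignment gives a value ≥ 1.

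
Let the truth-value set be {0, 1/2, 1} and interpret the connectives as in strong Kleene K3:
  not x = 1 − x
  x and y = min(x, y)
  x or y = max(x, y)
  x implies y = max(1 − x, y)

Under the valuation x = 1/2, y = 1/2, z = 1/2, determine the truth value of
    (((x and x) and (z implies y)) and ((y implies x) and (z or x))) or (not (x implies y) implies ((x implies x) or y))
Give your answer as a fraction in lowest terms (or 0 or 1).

1/2

x and x = 1/2 and 1/2 = 1/2
z implies y = 1/2 implies 1/2 = 1/2
(x and x) and (z implies y) = 1/2 and 1/2 = 1/2
y implies x = 1/2 implies 1/2 = 1/2
z or x = 1/2 or 1/2 = 1/2
(y implies x) and (z or x) = 1/2 and 1/2 = 1/2
((x and x) and (z implies y)) and ((y implies x) and (z or x)) = 1/2 and 1/2 = 1/2
x implies y = 1/2 implies 1/2 = 1/2
not (x implies y) = not 1/2 = 1/2
x implies x = 1/2 implies 1/2 = 1/2
(x implies x) or y = 1/2 or 1/2 = 1/2
not (x implies y) implies ((x implies x) or y) = 1/2 implies 1/2 = 1/2
(((x and x) and (z implies y)) and ((y implies x) and (z or x))) or (not (x implies y) implies ((x implies x) or y)) = 1/2 or 1/2 = 1/2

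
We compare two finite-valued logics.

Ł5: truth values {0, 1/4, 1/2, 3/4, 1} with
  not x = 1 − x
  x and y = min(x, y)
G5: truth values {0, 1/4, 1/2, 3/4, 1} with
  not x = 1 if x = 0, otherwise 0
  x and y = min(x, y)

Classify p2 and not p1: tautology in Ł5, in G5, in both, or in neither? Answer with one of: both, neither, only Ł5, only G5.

In Ł5: at p1 = 0, p2 = 0 the value is 0 — not a tautology.
In G5: at p1 = 0, p2 = 0 the value is 0 — not a tautology.

neither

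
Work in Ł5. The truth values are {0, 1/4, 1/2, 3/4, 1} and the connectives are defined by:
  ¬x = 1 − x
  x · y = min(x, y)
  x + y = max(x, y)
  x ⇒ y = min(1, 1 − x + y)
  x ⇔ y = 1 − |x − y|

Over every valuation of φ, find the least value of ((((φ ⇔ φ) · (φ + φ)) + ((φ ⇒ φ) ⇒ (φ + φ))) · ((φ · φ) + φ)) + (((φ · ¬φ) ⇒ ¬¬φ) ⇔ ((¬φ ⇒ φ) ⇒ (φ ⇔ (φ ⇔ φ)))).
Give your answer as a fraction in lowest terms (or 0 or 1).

Take φ = 1/2:
φ ⇔ φ = 1/2 ⇔ 1/2 = 1
φ + φ = 1/2 + 1/2 = 1/2
(φ ⇔ φ) · (φ + φ) = 1 · 1/2 = 1/2
φ ⇒ φ = 1/2 ⇒ 1/2 = 1
φ + φ = 1/2 + 1/2 = 1/2
(φ ⇒ φ) ⇒ (φ + φ) = 1 ⇒ 1/2 = 1/2
((φ ⇔ φ) · (φ + φ)) + ((φ ⇒ φ) ⇒ (φ + φ)) = 1/2 + 1/2 = 1/2
φ · φ = 1/2 · 1/2 = 1/2
(φ · φ) + φ = 1/2 + 1/2 = 1/2
(((φ ⇔ φ) · (φ + φ)) + ((φ ⇒ φ) ⇒ (φ + φ))) · ((φ · φ) + φ) = 1/2 · 1/2 = 1/2
¬φ = ¬1/2 = 1/2
φ · ¬φ = 1/2 · 1/2 = 1/2
¬φ = ¬1/2 = 1/2
¬¬φ = ¬1/2 = 1/2
(φ · ¬φ) ⇒ ¬¬φ = 1/2 ⇒ 1/2 = 1
¬φ = ¬1/2 = 1/2
¬φ ⇒ φ = 1/2 ⇒ 1/2 = 1
φ ⇔ φ = 1/2 ⇔ 1/2 = 1
φ ⇔ (φ ⇔ φ) = 1/2 ⇔ 1 = 1/2
(¬φ ⇒ φ) ⇒ (φ ⇔ (φ ⇔ φ)) = 1 ⇒ 1/2 = 1/2
((φ · ¬φ) ⇒ ¬¬φ) ⇔ ((¬φ ⇒ φ) ⇒ (φ ⇔ (φ ⇔ φ))) = 1 ⇔ 1/2 = 1/2
((((φ ⇔ φ) · (φ + φ)) + ((φ ⇒ φ) ⇒ (φ + φ))) · ((φ · φ) + φ)) + (((φ · ¬φ) ⇒ ¬¬φ) ⇔ ((¬φ ⇒ φ) ⇒ (φ ⇔ (φ ⇔ φ)))) = 1/2 + 1/2 = 1/2
No assignment yields a value below 1/2, so this is the minimum.

1/2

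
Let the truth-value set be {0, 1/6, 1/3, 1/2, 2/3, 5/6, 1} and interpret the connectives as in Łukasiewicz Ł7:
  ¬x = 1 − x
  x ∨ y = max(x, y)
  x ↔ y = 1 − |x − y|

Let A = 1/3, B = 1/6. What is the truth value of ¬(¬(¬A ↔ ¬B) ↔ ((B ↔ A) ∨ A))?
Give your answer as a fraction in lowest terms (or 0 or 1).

¬A = ¬1/3 = 2/3
¬B = ¬1/6 = 5/6
¬A ↔ ¬B = 2/3 ↔ 5/6 = 5/6
¬(¬A ↔ ¬B) = ¬5/6 = 1/6
B ↔ A = 1/6 ↔ 1/3 = 5/6
(B ↔ A) ∨ A = 5/6 ∨ 1/3 = 5/6
¬(¬A ↔ ¬B) ↔ ((B ↔ A) ∨ A) = 1/6 ↔ 5/6 = 1/3
¬(¬(¬A ↔ ¬B) ↔ ((B ↔ A) ∨ A)) = ¬1/3 = 2/3

2/3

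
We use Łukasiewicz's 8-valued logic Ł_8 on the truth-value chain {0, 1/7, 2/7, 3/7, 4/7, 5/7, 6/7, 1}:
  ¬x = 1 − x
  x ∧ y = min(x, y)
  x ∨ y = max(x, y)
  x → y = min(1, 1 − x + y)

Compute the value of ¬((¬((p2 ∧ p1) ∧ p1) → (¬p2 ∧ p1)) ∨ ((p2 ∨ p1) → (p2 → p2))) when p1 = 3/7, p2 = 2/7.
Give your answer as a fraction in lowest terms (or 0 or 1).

0

p2 ∧ p1 = 2/7 ∧ 3/7 = 2/7
(p2 ∧ p1) ∧ p1 = 2/7 ∧ 3/7 = 2/7
¬((p2 ∧ p1) ∧ p1) = ¬2/7 = 5/7
¬p2 = ¬2/7 = 5/7
¬p2 ∧ p1 = 5/7 ∧ 3/7 = 3/7
¬((p2 ∧ p1) ∧ p1) → (¬p2 ∧ p1) = 5/7 → 3/7 = 5/7
p2 ∨ p1 = 2/7 ∨ 3/7 = 3/7
p2 → p2 = 2/7 → 2/7 = 1
(p2 ∨ p1) → (p2 → p2) = 3/7 → 1 = 1
(¬((p2 ∧ p1) ∧ p1) → (¬p2 ∧ p1)) ∨ ((p2 ∨ p1) → (p2 → p2)) = 5/7 ∨ 1 = 1
¬((¬((p2 ∧ p1) ∧ p1) → (¬p2 ∧ p1)) ∨ ((p2 ∨ p1) → (p2 → p2))) = ¬1 = 0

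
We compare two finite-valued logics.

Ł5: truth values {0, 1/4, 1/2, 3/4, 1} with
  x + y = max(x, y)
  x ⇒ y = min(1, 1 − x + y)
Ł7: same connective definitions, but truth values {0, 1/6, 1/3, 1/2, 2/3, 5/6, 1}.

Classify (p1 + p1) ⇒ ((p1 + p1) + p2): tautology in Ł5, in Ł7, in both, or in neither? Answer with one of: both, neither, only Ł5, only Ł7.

In Ł5: every assignment gives 1 — tautology.
In Ł7: every assignment gives 1 — tautology.

both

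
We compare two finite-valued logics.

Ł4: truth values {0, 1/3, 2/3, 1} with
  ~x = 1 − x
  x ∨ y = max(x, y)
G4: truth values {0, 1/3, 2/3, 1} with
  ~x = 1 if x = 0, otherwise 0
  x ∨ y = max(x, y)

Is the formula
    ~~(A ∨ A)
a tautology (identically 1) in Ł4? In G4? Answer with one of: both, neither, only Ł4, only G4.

neither

In Ł4: at A = 0 the value is 0 — not a tautology.
In G4: at A = 0 the value is 0 — not a tautology.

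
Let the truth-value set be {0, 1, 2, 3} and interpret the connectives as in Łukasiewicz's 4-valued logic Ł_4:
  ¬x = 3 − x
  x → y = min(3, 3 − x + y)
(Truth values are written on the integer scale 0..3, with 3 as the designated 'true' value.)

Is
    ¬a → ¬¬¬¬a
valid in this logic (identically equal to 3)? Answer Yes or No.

Counterexample: take a = 0.
¬a = ¬0 = 3
¬¬a = ¬3 = 0
¬¬¬a = ¬0 = 3
¬¬¬¬a = ¬3 = 0
¬a → ¬¬¬¬a = 3 → 0 = 0
This gives 0 ≠ 3.

No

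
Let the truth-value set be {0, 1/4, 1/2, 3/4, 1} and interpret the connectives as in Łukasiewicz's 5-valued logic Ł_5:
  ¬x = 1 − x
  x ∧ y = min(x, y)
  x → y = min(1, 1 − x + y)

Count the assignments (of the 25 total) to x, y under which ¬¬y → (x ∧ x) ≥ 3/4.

19

value 1: 15 assignments (counts)
value 3/4: 4 assignments (counts)
value 1/2: 3 assignments
value 1/4: 2 assignments
value 0: 1 assignment
So 19 of the 25 assignments meet the threshold.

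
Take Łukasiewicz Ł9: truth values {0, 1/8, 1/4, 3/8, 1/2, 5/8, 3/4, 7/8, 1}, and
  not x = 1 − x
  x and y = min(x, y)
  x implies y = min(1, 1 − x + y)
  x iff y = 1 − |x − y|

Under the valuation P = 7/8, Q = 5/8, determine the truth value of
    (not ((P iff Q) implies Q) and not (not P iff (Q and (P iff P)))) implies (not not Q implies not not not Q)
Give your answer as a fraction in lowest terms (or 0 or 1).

P iff Q = 7/8 iff 5/8 = 3/4
(P iff Q) implies Q = 3/4 implies 5/8 = 7/8
not ((P iff Q) implies Q) = not 7/8 = 1/8
not P = not 7/8 = 1/8
P iff P = 7/8 iff 7/8 = 1
Q and (P iff P) = 5/8 and 1 = 5/8
not P iff (Q and (P iff P)) = 1/8 iff 5/8 = 1/2
not (not P iff (Q and (P iff P))) = not 1/2 = 1/2
not ((P iff Q) implies Q) and not (not P iff (Q and (P iff P))) = 1/8 and 1/2 = 1/8
not Q = not 5/8 = 3/8
not not Q = not 3/8 = 5/8
not Q = not 5/8 = 3/8
not not Q = not 3/8 = 5/8
not not not Q = not 5/8 = 3/8
not not Q implies not not not Q = 5/8 implies 3/8 = 3/4
(not ((P iff Q) implies Q) and not (not P iff (Q and (P iff P)))) implies (not not Q implies not not not Q) = 1/8 implies 3/4 = 1

1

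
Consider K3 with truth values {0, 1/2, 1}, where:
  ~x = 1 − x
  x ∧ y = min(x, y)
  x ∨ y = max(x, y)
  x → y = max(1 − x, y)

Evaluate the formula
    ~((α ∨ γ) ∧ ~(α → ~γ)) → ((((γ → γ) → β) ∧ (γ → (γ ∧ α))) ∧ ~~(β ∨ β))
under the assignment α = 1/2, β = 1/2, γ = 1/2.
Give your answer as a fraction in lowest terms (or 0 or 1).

1/2

α ∨ γ = 1/2 ∨ 1/2 = 1/2
~γ = ~1/2 = 1/2
α → ~γ = 1/2 → 1/2 = 1/2
~(α → ~γ) = ~1/2 = 1/2
(α ∨ γ) ∧ ~(α → ~γ) = 1/2 ∧ 1/2 = 1/2
~((α ∨ γ) ∧ ~(α → ~γ)) = ~1/2 = 1/2
γ → γ = 1/2 → 1/2 = 1/2
(γ → γ) → β = 1/2 → 1/2 = 1/2
γ ∧ α = 1/2 ∧ 1/2 = 1/2
γ → (γ ∧ α) = 1/2 → 1/2 = 1/2
((γ → γ) → β) ∧ (γ → (γ ∧ α)) = 1/2 ∧ 1/2 = 1/2
β ∨ β = 1/2 ∨ 1/2 = 1/2
~(β ∨ β) = ~1/2 = 1/2
~~(β ∨ β) = ~1/2 = 1/2
(((γ → γ) → β) ∧ (γ → (γ ∧ α))) ∧ ~~(β ∨ β) = 1/2 ∧ 1/2 = 1/2
~((α ∨ γ) ∧ ~(α → ~γ)) → ((((γ → γ) → β) ∧ (γ → (γ ∧ α))) ∧ ~~(β ∨ β)) = 1/2 → 1/2 = 1/2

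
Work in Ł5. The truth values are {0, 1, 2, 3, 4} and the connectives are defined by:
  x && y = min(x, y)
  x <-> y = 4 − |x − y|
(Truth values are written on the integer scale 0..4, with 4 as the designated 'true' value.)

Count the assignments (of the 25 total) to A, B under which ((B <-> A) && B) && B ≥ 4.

value 4: 1 assignment (counts)
value 3: 4 assignments
value 2: 7 assignments
value 1: 7 assignments
value 0: 6 assignments
So 1 of the 25 assignments meets the threshold.

1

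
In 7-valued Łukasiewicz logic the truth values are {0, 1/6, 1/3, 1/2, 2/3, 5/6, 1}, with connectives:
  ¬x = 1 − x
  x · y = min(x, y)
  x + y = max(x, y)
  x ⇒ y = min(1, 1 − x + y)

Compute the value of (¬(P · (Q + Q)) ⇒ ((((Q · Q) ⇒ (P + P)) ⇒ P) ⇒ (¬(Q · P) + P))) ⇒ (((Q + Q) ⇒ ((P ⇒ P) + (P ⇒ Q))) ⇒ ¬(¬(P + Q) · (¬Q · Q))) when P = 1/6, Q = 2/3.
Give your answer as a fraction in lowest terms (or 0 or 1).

2/3

Q + Q = 2/3 + 2/3 = 2/3
P · (Q + Q) = 1/6 · 2/3 = 1/6
¬(P · (Q + Q)) = ¬1/6 = 5/6
Q · Q = 2/3 · 2/3 = 2/3
P + P = 1/6 + 1/6 = 1/6
(Q · Q) ⇒ (P + P) = 2/3 ⇒ 1/6 = 1/2
((Q · Q) ⇒ (P + P)) ⇒ P = 1/2 ⇒ 1/6 = 2/3
Q · P = 2/3 · 1/6 = 1/6
¬(Q · P) = ¬1/6 = 5/6
¬(Q · P) + P = 5/6 + 1/6 = 5/6
(((Q · Q) ⇒ (P + P)) ⇒ P) ⇒ (¬(Q · P) + P) = 2/3 ⇒ 5/6 = 1
¬(P · (Q + Q)) ⇒ ((((Q · Q) ⇒ (P + P)) ⇒ P) ⇒ (¬(Q · P) + P)) = 5/6 ⇒ 1 = 1
Q + Q = 2/3 + 2/3 = 2/3
P ⇒ P = 1/6 ⇒ 1/6 = 1
P ⇒ Q = 1/6 ⇒ 2/3 = 1
(P ⇒ P) + (P ⇒ Q) = 1 + 1 = 1
(Q + Q) ⇒ ((P ⇒ P) + (P ⇒ Q)) = 2/3 ⇒ 1 = 1
P + Q = 1/6 + 2/3 = 2/3
¬(P + Q) = ¬2/3 = 1/3
¬Q = ¬2/3 = 1/3
¬Q · Q = 1/3 · 2/3 = 1/3
¬(P + Q) · (¬Q · Q) = 1/3 · 1/3 = 1/3
¬(¬(P + Q) · (¬Q · Q)) = ¬1/3 = 2/3
((Q + Q) ⇒ ((P ⇒ P) + (P ⇒ Q))) ⇒ ¬(¬(P + Q) · (¬Q · Q)) = 1 ⇒ 2/3 = 2/3
(¬(P · (Q + Q)) ⇒ ((((Q · Q) ⇒ (P + P)) ⇒ P) ⇒ (¬(Q · P) + P))) ⇒ (((Q + Q) ⇒ ((P ⇒ P) + (P ⇒ Q))) ⇒ ¬(¬(P + Q) · (¬Q · Q))) = 1 ⇒ 2/3 = 2/3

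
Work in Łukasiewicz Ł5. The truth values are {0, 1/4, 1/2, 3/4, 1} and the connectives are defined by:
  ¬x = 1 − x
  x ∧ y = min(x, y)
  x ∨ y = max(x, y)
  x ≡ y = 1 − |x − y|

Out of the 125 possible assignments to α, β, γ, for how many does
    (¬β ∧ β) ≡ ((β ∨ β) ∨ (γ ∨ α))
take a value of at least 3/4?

value 1: 14 assignments (counts)
value 3/4: 15 assignments (counts)
value 1/2: 37 assignments
value 1/4: 25 assignments
value 0: 34 assignments
So 29 of the 125 assignments meet the threshold.

29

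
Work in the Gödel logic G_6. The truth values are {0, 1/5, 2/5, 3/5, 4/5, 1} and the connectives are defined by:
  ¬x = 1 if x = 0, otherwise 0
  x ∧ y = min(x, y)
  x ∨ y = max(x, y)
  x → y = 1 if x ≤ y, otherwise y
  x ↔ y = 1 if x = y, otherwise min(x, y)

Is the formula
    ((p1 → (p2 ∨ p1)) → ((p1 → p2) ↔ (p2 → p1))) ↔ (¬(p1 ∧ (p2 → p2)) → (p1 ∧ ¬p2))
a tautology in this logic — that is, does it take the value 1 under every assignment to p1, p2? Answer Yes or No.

Counterexample: take p1 = 0, p2 = 0.
p2 ∨ p1 = 0 ∨ 0 = 0
p1 → (p2 ∨ p1) = 0 → 0 = 1
p1 → p2 = 0 → 0 = 1
p2 → p1 = 0 → 0 = 1
(p1 → p2) ↔ (p2 → p1) = 1 ↔ 1 = 1
(p1 → (p2 ∨ p1)) → ((p1 → p2) ↔ (p2 → p1)) = 1 → 1 = 1
p2 → p2 = 0 → 0 = 1
p1 ∧ (p2 → p2) = 0 ∧ 1 = 0
¬(p1 ∧ (p2 → p2)) = ¬0 = 1
¬p2 = ¬0 = 1
p1 ∧ ¬p2 = 0 ∧ 1 = 0
¬(p1 ∧ (p2 → p2)) → (p1 ∧ ¬p2) = 1 → 0 = 0
((p1 → (p2 ∨ p1)) → ((p1 → p2) ↔ (p2 → p1))) ↔ (¬(p1 ∧ (p2 → p2)) → (p1 ∧ ¬p2)) = 1 ↔ 0 = 0
This gives 0 ≠ 1.

No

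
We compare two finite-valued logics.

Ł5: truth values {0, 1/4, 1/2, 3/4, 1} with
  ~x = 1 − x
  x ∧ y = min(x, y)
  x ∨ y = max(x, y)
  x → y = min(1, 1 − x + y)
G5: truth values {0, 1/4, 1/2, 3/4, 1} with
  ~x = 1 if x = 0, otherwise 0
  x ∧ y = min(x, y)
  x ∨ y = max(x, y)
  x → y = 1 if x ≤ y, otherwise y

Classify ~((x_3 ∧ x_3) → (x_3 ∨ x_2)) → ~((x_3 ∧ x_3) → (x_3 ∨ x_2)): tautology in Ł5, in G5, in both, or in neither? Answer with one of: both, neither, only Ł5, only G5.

both

In Ł5: every assignment gives 1 — tautology.
In G5: every assignment gives 1 — tautology.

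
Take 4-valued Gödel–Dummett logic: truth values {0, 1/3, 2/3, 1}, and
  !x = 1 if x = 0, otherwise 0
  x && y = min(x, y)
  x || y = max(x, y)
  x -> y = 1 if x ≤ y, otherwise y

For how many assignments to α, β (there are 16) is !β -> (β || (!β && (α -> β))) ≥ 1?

α = 0, β = 0 ↦ 1  ≥
α = 0, β = 1/3 ↦ 1  ≥
α = 0, β = 2/3 ↦ 1  ≥
α = 0, β = 1 ↦ 1  ≥
α = 1/3, β = 0 ↦ 0  <
α = 1/3, β = 1/3 ↦ 1  ≥
α = 1/3, β = 2/3 ↦ 1  ≥
α = 1/3, β = 1 ↦ 1  ≥
α = 2/3, β = 0 ↦ 0  <
α = 2/3, β = 1/3 ↦ 1  ≥
α = 2/3, β = 2/3 ↦ 1  ≥
α = 2/3, β = 1 ↦ 1  ≥
α = 1, β = 0 ↦ 0  <
α = 1, β = 1/3 ↦ 1  ≥
α = 1, β = 2/3 ↦ 1  ≥
α = 1, β = 1 ↦ 1  ≥
So 13 of the 16 assignments meet the threshold.

13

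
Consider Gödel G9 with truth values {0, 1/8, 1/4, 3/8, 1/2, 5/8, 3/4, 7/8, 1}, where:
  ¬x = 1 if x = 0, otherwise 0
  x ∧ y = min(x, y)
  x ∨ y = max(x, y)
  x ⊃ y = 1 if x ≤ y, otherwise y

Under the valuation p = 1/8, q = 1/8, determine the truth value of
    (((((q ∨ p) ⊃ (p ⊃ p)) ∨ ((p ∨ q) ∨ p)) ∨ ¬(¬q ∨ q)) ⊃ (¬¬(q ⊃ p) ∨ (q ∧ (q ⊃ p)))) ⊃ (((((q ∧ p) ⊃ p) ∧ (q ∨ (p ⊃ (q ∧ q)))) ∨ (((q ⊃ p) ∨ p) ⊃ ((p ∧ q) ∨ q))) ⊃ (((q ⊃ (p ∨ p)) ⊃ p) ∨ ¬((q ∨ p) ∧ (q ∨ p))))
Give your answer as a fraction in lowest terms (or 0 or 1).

q ∨ p = 1/8 ∨ 1/8 = 1/8
p ⊃ p = 1/8 ⊃ 1/8 = 1
(q ∨ p) ⊃ (p ⊃ p) = 1/8 ⊃ 1 = 1
p ∨ q = 1/8 ∨ 1/8 = 1/8
(p ∨ q) ∨ p = 1/8 ∨ 1/8 = 1/8
((q ∨ p) ⊃ (p ⊃ p)) ∨ ((p ∨ q) ∨ p) = 1 ∨ 1/8 = 1
¬q = ¬1/8 = 0
¬q ∨ q = 0 ∨ 1/8 = 1/8
¬(¬q ∨ q) = ¬1/8 = 0
(((q ∨ p) ⊃ (p ⊃ p)) ∨ ((p ∨ q) ∨ p)) ∨ ¬(¬q ∨ q) = 1 ∨ 0 = 1
q ⊃ p = 1/8 ⊃ 1/8 = 1
¬(q ⊃ p) = ¬1 = 0
¬¬(q ⊃ p) = ¬0 = 1
q ⊃ p = 1/8 ⊃ 1/8 = 1
q ∧ (q ⊃ p) = 1/8 ∧ 1 = 1/8
¬¬(q ⊃ p) ∨ (q ∧ (q ⊃ p)) = 1 ∨ 1/8 = 1
((((q ∨ p) ⊃ (p ⊃ p)) ∨ ((p ∨ q) ∨ p)) ∨ ¬(¬q ∨ q)) ⊃ (¬¬(q ⊃ p) ∨ (q ∧ (q ⊃ p))) = 1 ⊃ 1 = 1
q ∧ p = 1/8 ∧ 1/8 = 1/8
(q ∧ p) ⊃ p = 1/8 ⊃ 1/8 = 1
q ∧ q = 1/8 ∧ 1/8 = 1/8
p ⊃ (q ∧ q) = 1/8 ⊃ 1/8 = 1
q ∨ (p ⊃ (q ∧ q)) = 1/8 ∨ 1 = 1
((q ∧ p) ⊃ p) ∧ (q ∨ (p ⊃ (q ∧ q))) = 1 ∧ 1 = 1
q ⊃ p = 1/8 ⊃ 1/8 = 1
(q ⊃ p) ∨ p = 1 ∨ 1/8 = 1
p ∧ q = 1/8 ∧ 1/8 = 1/8
(p ∧ q) ∨ q = 1/8 ∨ 1/8 = 1/8
((q ⊃ p) ∨ p) ⊃ ((p ∧ q) ∨ q) = 1 ⊃ 1/8 = 1/8
(((q ∧ p) ⊃ p) ∧ (q ∨ (p ⊃ (q ∧ q)))) ∨ (((q ⊃ p) ∨ p) ⊃ ((p ∧ q) ∨ q)) = 1 ∨ 1/8 = 1
p ∨ p = 1/8 ∨ 1/8 = 1/8
q ⊃ (p ∨ p) = 1/8 ⊃ 1/8 = 1
(q ⊃ (p ∨ p)) ⊃ p = 1 ⊃ 1/8 = 1/8
q ∨ p = 1/8 ∨ 1/8 = 1/8
q ∨ p = 1/8 ∨ 1/8 = 1/8
(q ∨ p) ∧ (q ∨ p) = 1/8 ∧ 1/8 = 1/8
¬((q ∨ p) ∧ (q ∨ p)) = ¬1/8 = 0
((q ⊃ (p ∨ p)) ⊃ p) ∨ ¬((q ∨ p) ∧ (q ∨ p)) = 1/8 ∨ 0 = 1/8
((((q ∧ p) ⊃ p) ∧ (q ∨ (p ⊃ (q ∧ q)))) ∨ (((q ⊃ p) ∨ p) ⊃ ((p ∧ q) ∨ q))) ⊃ (((q ⊃ (p ∨ p)) ⊃ p) ∨ ¬((q ∨ p) ∧ (q ∨ p))) = 1 ⊃ 1/8 = 1/8
(((((q ∨ p) ⊃ (p ⊃ p)) ∨ ((p ∨ q) ∨ p)) ∨ ¬(¬q ∨ q)) ⊃ (¬¬(q ⊃ p) ∨ (q ∧ (q ⊃ p)))) ⊃ (((((q ∧ p) ⊃ p) ∧ (q ∨ (p ⊃ (q ∧ q)))) ∨ (((q ⊃ p) ∨ p) ⊃ ((p ∧ q) ∨ q))) ⊃ (((q ⊃ (p ∨ p)) ⊃ p) ∨ ¬((q ∨ p) ∧ (q ∨ p)))) = 1 ⊃ 1/8 = 1/8

1/8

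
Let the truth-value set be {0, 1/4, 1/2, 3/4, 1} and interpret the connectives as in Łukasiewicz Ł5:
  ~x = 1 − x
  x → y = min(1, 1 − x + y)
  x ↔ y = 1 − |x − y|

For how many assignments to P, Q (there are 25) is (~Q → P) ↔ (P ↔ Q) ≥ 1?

value 1: 7 assignments (counts)
value 3/4: 4 assignments
value 1/2: 9 assignments
value 1/4: 2 assignments
value 0: 3 assignments
So 7 of the 25 assignments meet the threshold.

7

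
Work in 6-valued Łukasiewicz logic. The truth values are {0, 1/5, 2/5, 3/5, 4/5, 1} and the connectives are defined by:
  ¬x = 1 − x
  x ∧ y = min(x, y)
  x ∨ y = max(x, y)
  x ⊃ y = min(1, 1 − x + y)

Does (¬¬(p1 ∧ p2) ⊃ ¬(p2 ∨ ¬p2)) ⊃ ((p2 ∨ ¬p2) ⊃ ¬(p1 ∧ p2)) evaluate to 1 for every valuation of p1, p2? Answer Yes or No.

Yes

At p1 = 1/5, p2 = 1/5, for instance:
p1 ∧ p2 = 1/5 ∧ 1/5 = 1/5
¬(p1 ∧ p2) = ¬1/5 = 4/5
¬¬(p1 ∧ p2) = ¬4/5 = 1/5
¬p2 = ¬1/5 = 4/5
p2 ∨ ¬p2 = 1/5 ∨ 4/5 = 4/5
¬(p2 ∨ ¬p2) = ¬4/5 = 1/5
¬¬(p1 ∧ p2) ⊃ ¬(p2 ∨ ¬p2) = 1/5 ⊃ 1/5 = 1
(p2 ∨ ¬p2) ⊃ ¬(p1 ∧ p2) = 4/5 ⊃ 4/5 = 1
(¬¬(p1 ∧ p2) ⊃ ¬(p2 ∨ ¬p2)) ⊃ ((p2 ∨ ¬p2) ⊃ ¬(p1 ∧ p2)) = 1 ⊃ 1 = 1
and checking the remaining 35 assignments likewise gives ≥ 1 in every case.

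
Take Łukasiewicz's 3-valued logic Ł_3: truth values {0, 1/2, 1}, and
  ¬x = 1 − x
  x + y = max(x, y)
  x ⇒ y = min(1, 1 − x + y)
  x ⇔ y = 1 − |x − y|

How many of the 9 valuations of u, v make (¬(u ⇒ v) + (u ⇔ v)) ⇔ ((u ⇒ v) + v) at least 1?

5

u = 0, v = 0 ↦ 1  ≥
u = 0, v = 1/2 ↦ 1/2  <
u = 0, v = 1 ↦ 0  <
u = 1/2, v = 0 ↦ 1  ≥
u = 1/2, v = 1/2 ↦ 1  ≥
u = 1/2, v = 1 ↦ 1/2  <
u = 1, v = 0 ↦ 0  <
u = 1, v = 1/2 ↦ 1  ≥
u = 1, v = 1 ↦ 1  ≥
So 5 of the 9 assignments meet the threshold.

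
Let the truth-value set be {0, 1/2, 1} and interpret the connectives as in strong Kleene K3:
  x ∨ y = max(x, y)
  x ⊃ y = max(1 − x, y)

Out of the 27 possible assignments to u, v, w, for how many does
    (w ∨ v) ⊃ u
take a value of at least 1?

11

value 1: 11 assignments (counts)
value 1/2: 11 assignments
value 0: 5 assignments
So 11 of the 27 assignments meet the threshold.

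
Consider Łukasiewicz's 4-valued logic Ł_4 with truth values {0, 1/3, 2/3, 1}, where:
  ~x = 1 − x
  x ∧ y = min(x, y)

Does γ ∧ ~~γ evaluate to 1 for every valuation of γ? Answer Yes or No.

Counterexample: take γ = 0.
~γ = ~0 = 1
~~γ = ~1 = 0
γ ∧ ~~γ = 0 ∧ 0 = 0
This gives 0 ≠ 1.

No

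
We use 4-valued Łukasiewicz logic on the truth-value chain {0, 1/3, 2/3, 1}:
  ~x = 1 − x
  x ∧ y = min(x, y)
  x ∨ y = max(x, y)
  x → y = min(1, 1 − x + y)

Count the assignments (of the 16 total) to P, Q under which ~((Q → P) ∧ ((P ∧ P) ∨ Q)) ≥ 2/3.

P = 0, Q = 0 ↦ 1  ≥
P = 0, Q = 1/3 ↦ 2/3  ≥
P = 0, Q = 2/3 ↦ 2/3  ≥
P = 0, Q = 1 ↦ 1  ≥
P = 1/3, Q = 0 ↦ 2/3  ≥
P = 1/3, Q = 1/3 ↦ 2/3  ≥
P = 1/3, Q = 2/3 ↦ 1/3  <
P = 1/3, Q = 1 ↦ 2/3  ≥
P = 2/3, Q = 0 ↦ 1/3  <
P = 2/3, Q = 1/3 ↦ 1/3  <
P = 2/3, Q = 2/3 ↦ 1/3  <
P = 2/3, Q = 1 ↦ 1/3  <
P = 1, Q = 0 ↦ 0  <
P = 1, Q = 1/3 ↦ 0  <
P = 1, Q = 2/3 ↦ 0  <
P = 1, Q = 1 ↦ 0  <
So 7 of the 16 assignments meet the threshold.

7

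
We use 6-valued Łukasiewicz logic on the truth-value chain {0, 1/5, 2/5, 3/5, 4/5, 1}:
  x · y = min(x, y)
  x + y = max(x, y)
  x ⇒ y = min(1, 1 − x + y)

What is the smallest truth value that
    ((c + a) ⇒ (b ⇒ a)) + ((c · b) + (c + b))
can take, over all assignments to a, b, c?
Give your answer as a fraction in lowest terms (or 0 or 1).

4/5

Take a = 0, b = 2/5, c = 4/5:
c + a = 4/5 + 0 = 4/5
b ⇒ a = 2/5 ⇒ 0 = 3/5
(c + a) ⇒ (b ⇒ a) = 4/5 ⇒ 3/5 = 4/5
c · b = 4/5 · 2/5 = 2/5
c + b = 4/5 + 2/5 = 4/5
(c · b) + (c + b) = 2/5 + 4/5 = 4/5
((c + a) ⇒ (b ⇒ a)) + ((c · b) + (c + b)) = 4/5 + 4/5 = 4/5
No assignment yields a value below 4/5, so this is the minimum.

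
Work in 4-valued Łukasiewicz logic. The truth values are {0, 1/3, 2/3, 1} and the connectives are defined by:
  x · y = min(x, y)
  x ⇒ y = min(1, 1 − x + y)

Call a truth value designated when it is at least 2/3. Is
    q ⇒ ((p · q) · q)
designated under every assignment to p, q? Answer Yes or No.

Counterexample: take p = 0, q = 2/3.
p · q = 0 · 2/3 = 0
(p · q) · q = 0 · 2/3 = 0
q ⇒ ((p · q) · q) = 2/3 ⇒ 0 = 1/3
This gives 1/3, which is below 2/3.

No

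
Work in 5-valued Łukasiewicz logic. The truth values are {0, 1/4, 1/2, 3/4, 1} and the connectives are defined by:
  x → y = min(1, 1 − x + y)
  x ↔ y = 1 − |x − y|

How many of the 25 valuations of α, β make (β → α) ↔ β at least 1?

3

value 1: 3 assignments (counts)
value 3/4: 5 assignments
value 1/2: 6 assignments
value 1/4: 5 assignments
value 0: 6 assignments
So 3 of the 25 assignments meet the threshold.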